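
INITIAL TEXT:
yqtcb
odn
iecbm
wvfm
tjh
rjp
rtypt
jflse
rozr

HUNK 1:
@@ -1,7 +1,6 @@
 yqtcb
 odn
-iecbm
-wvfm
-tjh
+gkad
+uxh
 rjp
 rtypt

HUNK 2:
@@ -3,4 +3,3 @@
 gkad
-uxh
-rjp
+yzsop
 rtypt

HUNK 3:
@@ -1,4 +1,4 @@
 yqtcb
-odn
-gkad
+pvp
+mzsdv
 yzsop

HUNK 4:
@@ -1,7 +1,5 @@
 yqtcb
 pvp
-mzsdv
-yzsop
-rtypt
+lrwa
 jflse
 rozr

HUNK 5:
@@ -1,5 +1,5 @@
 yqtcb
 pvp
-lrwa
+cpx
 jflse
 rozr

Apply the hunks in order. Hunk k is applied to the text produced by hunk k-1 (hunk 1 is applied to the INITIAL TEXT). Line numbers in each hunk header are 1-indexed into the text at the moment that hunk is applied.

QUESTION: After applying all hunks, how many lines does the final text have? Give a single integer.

Answer: 5

Derivation:
Hunk 1: at line 1 remove [iecbm,wvfm,tjh] add [gkad,uxh] -> 8 lines: yqtcb odn gkad uxh rjp rtypt jflse rozr
Hunk 2: at line 3 remove [uxh,rjp] add [yzsop] -> 7 lines: yqtcb odn gkad yzsop rtypt jflse rozr
Hunk 3: at line 1 remove [odn,gkad] add [pvp,mzsdv] -> 7 lines: yqtcb pvp mzsdv yzsop rtypt jflse rozr
Hunk 4: at line 1 remove [mzsdv,yzsop,rtypt] add [lrwa] -> 5 lines: yqtcb pvp lrwa jflse rozr
Hunk 5: at line 1 remove [lrwa] add [cpx] -> 5 lines: yqtcb pvp cpx jflse rozr
Final line count: 5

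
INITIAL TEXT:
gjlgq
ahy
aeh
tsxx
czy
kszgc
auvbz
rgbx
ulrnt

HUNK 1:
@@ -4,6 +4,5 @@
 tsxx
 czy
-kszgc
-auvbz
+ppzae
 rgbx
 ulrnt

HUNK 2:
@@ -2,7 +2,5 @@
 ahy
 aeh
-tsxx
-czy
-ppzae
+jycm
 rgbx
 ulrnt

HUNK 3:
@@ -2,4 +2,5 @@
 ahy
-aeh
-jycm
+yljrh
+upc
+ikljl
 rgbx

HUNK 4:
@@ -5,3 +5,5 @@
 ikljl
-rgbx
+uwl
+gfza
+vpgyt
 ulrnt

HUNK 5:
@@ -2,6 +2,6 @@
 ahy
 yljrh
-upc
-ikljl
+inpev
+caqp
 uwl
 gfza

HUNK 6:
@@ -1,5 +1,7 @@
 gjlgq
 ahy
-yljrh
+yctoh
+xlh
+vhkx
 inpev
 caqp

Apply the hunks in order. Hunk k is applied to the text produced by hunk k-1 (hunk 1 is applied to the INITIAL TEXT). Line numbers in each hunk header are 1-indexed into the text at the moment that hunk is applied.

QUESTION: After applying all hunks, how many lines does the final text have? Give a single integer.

Answer: 11

Derivation:
Hunk 1: at line 4 remove [kszgc,auvbz] add [ppzae] -> 8 lines: gjlgq ahy aeh tsxx czy ppzae rgbx ulrnt
Hunk 2: at line 2 remove [tsxx,czy,ppzae] add [jycm] -> 6 lines: gjlgq ahy aeh jycm rgbx ulrnt
Hunk 3: at line 2 remove [aeh,jycm] add [yljrh,upc,ikljl] -> 7 lines: gjlgq ahy yljrh upc ikljl rgbx ulrnt
Hunk 4: at line 5 remove [rgbx] add [uwl,gfza,vpgyt] -> 9 lines: gjlgq ahy yljrh upc ikljl uwl gfza vpgyt ulrnt
Hunk 5: at line 2 remove [upc,ikljl] add [inpev,caqp] -> 9 lines: gjlgq ahy yljrh inpev caqp uwl gfza vpgyt ulrnt
Hunk 6: at line 1 remove [yljrh] add [yctoh,xlh,vhkx] -> 11 lines: gjlgq ahy yctoh xlh vhkx inpev caqp uwl gfza vpgyt ulrnt
Final line count: 11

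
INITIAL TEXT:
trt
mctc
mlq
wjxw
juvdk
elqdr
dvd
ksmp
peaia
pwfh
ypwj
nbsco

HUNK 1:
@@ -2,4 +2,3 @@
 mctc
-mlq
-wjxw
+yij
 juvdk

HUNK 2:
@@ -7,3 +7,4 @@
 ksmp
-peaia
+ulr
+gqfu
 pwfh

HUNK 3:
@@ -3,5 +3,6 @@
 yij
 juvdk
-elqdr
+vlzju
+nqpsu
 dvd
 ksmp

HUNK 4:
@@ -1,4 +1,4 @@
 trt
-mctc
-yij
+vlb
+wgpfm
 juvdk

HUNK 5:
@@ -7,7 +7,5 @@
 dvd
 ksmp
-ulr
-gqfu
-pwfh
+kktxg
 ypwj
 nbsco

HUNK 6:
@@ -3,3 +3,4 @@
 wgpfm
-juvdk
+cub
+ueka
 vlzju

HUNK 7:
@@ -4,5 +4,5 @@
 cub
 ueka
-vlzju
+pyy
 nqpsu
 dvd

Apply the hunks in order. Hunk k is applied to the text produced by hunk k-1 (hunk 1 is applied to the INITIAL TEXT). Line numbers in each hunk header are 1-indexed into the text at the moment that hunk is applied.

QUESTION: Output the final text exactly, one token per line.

Answer: trt
vlb
wgpfm
cub
ueka
pyy
nqpsu
dvd
ksmp
kktxg
ypwj
nbsco

Derivation:
Hunk 1: at line 2 remove [mlq,wjxw] add [yij] -> 11 lines: trt mctc yij juvdk elqdr dvd ksmp peaia pwfh ypwj nbsco
Hunk 2: at line 7 remove [peaia] add [ulr,gqfu] -> 12 lines: trt mctc yij juvdk elqdr dvd ksmp ulr gqfu pwfh ypwj nbsco
Hunk 3: at line 3 remove [elqdr] add [vlzju,nqpsu] -> 13 lines: trt mctc yij juvdk vlzju nqpsu dvd ksmp ulr gqfu pwfh ypwj nbsco
Hunk 4: at line 1 remove [mctc,yij] add [vlb,wgpfm] -> 13 lines: trt vlb wgpfm juvdk vlzju nqpsu dvd ksmp ulr gqfu pwfh ypwj nbsco
Hunk 5: at line 7 remove [ulr,gqfu,pwfh] add [kktxg] -> 11 lines: trt vlb wgpfm juvdk vlzju nqpsu dvd ksmp kktxg ypwj nbsco
Hunk 6: at line 3 remove [juvdk] add [cub,ueka] -> 12 lines: trt vlb wgpfm cub ueka vlzju nqpsu dvd ksmp kktxg ypwj nbsco
Hunk 7: at line 4 remove [vlzju] add [pyy] -> 12 lines: trt vlb wgpfm cub ueka pyy nqpsu dvd ksmp kktxg ypwj nbsco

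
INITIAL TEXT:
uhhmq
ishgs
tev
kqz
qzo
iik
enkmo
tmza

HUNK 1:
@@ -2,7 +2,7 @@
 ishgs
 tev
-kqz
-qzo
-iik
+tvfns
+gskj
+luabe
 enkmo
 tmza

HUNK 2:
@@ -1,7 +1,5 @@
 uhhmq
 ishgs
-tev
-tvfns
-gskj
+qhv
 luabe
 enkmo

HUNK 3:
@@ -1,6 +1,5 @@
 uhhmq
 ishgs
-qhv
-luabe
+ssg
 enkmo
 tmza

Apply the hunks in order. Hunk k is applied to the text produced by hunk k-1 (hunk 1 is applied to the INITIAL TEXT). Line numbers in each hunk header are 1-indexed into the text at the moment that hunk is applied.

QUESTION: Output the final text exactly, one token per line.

Hunk 1: at line 2 remove [kqz,qzo,iik] add [tvfns,gskj,luabe] -> 8 lines: uhhmq ishgs tev tvfns gskj luabe enkmo tmza
Hunk 2: at line 1 remove [tev,tvfns,gskj] add [qhv] -> 6 lines: uhhmq ishgs qhv luabe enkmo tmza
Hunk 3: at line 1 remove [qhv,luabe] add [ssg] -> 5 lines: uhhmq ishgs ssg enkmo tmza

Answer: uhhmq
ishgs
ssg
enkmo
tmza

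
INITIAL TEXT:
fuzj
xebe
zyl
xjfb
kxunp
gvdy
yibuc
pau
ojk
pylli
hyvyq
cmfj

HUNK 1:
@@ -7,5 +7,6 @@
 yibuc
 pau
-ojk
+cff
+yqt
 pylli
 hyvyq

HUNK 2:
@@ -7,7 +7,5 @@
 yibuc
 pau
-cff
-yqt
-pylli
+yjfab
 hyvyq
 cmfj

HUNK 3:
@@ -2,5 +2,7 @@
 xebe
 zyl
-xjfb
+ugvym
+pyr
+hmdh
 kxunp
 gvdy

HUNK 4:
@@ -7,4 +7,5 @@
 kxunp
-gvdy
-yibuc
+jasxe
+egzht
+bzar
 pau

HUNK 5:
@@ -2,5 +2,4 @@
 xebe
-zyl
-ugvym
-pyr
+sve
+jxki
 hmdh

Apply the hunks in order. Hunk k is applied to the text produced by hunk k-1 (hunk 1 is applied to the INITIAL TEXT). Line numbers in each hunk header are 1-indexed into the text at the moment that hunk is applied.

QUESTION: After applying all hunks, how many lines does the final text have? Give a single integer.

Answer: 13

Derivation:
Hunk 1: at line 7 remove [ojk] add [cff,yqt] -> 13 lines: fuzj xebe zyl xjfb kxunp gvdy yibuc pau cff yqt pylli hyvyq cmfj
Hunk 2: at line 7 remove [cff,yqt,pylli] add [yjfab] -> 11 lines: fuzj xebe zyl xjfb kxunp gvdy yibuc pau yjfab hyvyq cmfj
Hunk 3: at line 2 remove [xjfb] add [ugvym,pyr,hmdh] -> 13 lines: fuzj xebe zyl ugvym pyr hmdh kxunp gvdy yibuc pau yjfab hyvyq cmfj
Hunk 4: at line 7 remove [gvdy,yibuc] add [jasxe,egzht,bzar] -> 14 lines: fuzj xebe zyl ugvym pyr hmdh kxunp jasxe egzht bzar pau yjfab hyvyq cmfj
Hunk 5: at line 2 remove [zyl,ugvym,pyr] add [sve,jxki] -> 13 lines: fuzj xebe sve jxki hmdh kxunp jasxe egzht bzar pau yjfab hyvyq cmfj
Final line count: 13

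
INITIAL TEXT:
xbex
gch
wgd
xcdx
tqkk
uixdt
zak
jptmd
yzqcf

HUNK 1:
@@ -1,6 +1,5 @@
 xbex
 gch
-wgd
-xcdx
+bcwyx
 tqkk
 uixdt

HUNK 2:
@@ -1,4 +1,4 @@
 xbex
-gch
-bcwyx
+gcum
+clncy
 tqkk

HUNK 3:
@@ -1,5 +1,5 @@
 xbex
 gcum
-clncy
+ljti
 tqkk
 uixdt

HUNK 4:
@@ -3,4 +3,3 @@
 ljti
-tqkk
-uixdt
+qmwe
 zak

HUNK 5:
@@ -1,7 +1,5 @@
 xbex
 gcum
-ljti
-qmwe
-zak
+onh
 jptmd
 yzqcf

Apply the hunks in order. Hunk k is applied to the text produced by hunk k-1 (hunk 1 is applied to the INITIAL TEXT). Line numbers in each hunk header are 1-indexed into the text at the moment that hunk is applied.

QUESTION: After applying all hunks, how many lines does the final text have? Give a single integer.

Answer: 5

Derivation:
Hunk 1: at line 1 remove [wgd,xcdx] add [bcwyx] -> 8 lines: xbex gch bcwyx tqkk uixdt zak jptmd yzqcf
Hunk 2: at line 1 remove [gch,bcwyx] add [gcum,clncy] -> 8 lines: xbex gcum clncy tqkk uixdt zak jptmd yzqcf
Hunk 3: at line 1 remove [clncy] add [ljti] -> 8 lines: xbex gcum ljti tqkk uixdt zak jptmd yzqcf
Hunk 4: at line 3 remove [tqkk,uixdt] add [qmwe] -> 7 lines: xbex gcum ljti qmwe zak jptmd yzqcf
Hunk 5: at line 1 remove [ljti,qmwe,zak] add [onh] -> 5 lines: xbex gcum onh jptmd yzqcf
Final line count: 5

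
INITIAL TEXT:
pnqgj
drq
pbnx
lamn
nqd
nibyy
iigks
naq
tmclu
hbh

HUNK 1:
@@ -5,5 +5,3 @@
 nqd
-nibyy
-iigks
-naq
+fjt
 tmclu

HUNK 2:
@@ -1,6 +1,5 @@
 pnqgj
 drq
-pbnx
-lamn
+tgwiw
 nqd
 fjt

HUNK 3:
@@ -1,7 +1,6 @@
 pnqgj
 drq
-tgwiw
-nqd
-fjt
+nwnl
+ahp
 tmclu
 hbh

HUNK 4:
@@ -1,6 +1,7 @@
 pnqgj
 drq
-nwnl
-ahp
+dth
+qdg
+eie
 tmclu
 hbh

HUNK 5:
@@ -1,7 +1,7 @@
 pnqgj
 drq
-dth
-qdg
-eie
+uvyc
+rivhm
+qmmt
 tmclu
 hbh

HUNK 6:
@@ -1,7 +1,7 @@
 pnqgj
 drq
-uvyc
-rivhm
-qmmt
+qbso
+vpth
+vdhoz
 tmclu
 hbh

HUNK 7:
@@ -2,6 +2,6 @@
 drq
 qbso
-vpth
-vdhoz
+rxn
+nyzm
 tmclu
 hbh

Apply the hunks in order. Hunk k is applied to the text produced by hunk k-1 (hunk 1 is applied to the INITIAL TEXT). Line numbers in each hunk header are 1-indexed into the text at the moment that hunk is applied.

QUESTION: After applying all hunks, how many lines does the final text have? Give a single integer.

Hunk 1: at line 5 remove [nibyy,iigks,naq] add [fjt] -> 8 lines: pnqgj drq pbnx lamn nqd fjt tmclu hbh
Hunk 2: at line 1 remove [pbnx,lamn] add [tgwiw] -> 7 lines: pnqgj drq tgwiw nqd fjt tmclu hbh
Hunk 3: at line 1 remove [tgwiw,nqd,fjt] add [nwnl,ahp] -> 6 lines: pnqgj drq nwnl ahp tmclu hbh
Hunk 4: at line 1 remove [nwnl,ahp] add [dth,qdg,eie] -> 7 lines: pnqgj drq dth qdg eie tmclu hbh
Hunk 5: at line 1 remove [dth,qdg,eie] add [uvyc,rivhm,qmmt] -> 7 lines: pnqgj drq uvyc rivhm qmmt tmclu hbh
Hunk 6: at line 1 remove [uvyc,rivhm,qmmt] add [qbso,vpth,vdhoz] -> 7 lines: pnqgj drq qbso vpth vdhoz tmclu hbh
Hunk 7: at line 2 remove [vpth,vdhoz] add [rxn,nyzm] -> 7 lines: pnqgj drq qbso rxn nyzm tmclu hbh
Final line count: 7

Answer: 7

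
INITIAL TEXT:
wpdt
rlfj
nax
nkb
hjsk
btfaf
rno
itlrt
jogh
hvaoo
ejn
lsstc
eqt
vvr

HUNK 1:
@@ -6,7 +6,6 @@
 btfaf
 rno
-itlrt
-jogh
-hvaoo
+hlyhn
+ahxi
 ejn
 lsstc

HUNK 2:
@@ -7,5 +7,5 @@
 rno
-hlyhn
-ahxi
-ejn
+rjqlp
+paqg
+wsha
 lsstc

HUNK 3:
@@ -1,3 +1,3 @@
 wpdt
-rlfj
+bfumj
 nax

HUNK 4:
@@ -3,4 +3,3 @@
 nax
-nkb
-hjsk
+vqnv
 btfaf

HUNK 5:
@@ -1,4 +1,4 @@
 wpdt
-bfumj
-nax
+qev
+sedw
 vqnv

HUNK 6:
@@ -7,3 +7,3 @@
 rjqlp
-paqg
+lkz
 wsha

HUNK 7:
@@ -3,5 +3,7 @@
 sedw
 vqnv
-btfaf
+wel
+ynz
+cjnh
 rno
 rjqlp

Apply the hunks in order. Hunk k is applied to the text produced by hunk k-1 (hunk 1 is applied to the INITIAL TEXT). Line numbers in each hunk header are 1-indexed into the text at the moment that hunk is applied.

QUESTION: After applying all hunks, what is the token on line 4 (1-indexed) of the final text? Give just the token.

Answer: vqnv

Derivation:
Hunk 1: at line 6 remove [itlrt,jogh,hvaoo] add [hlyhn,ahxi] -> 13 lines: wpdt rlfj nax nkb hjsk btfaf rno hlyhn ahxi ejn lsstc eqt vvr
Hunk 2: at line 7 remove [hlyhn,ahxi,ejn] add [rjqlp,paqg,wsha] -> 13 lines: wpdt rlfj nax nkb hjsk btfaf rno rjqlp paqg wsha lsstc eqt vvr
Hunk 3: at line 1 remove [rlfj] add [bfumj] -> 13 lines: wpdt bfumj nax nkb hjsk btfaf rno rjqlp paqg wsha lsstc eqt vvr
Hunk 4: at line 3 remove [nkb,hjsk] add [vqnv] -> 12 lines: wpdt bfumj nax vqnv btfaf rno rjqlp paqg wsha lsstc eqt vvr
Hunk 5: at line 1 remove [bfumj,nax] add [qev,sedw] -> 12 lines: wpdt qev sedw vqnv btfaf rno rjqlp paqg wsha lsstc eqt vvr
Hunk 6: at line 7 remove [paqg] add [lkz] -> 12 lines: wpdt qev sedw vqnv btfaf rno rjqlp lkz wsha lsstc eqt vvr
Hunk 7: at line 3 remove [btfaf] add [wel,ynz,cjnh] -> 14 lines: wpdt qev sedw vqnv wel ynz cjnh rno rjqlp lkz wsha lsstc eqt vvr
Final line 4: vqnv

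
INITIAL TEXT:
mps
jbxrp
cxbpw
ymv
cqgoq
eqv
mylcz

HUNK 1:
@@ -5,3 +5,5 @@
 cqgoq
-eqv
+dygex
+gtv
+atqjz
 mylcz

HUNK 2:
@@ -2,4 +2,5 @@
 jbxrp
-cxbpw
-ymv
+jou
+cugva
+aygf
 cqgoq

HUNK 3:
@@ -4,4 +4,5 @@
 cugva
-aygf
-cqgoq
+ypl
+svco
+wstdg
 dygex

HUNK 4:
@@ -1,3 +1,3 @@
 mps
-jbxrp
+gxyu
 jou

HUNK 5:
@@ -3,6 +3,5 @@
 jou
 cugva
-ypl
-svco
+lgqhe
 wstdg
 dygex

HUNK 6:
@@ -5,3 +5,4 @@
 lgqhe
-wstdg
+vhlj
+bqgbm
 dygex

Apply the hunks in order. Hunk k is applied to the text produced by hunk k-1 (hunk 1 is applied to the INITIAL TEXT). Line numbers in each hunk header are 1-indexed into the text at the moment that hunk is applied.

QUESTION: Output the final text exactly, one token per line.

Hunk 1: at line 5 remove [eqv] add [dygex,gtv,atqjz] -> 9 lines: mps jbxrp cxbpw ymv cqgoq dygex gtv atqjz mylcz
Hunk 2: at line 2 remove [cxbpw,ymv] add [jou,cugva,aygf] -> 10 lines: mps jbxrp jou cugva aygf cqgoq dygex gtv atqjz mylcz
Hunk 3: at line 4 remove [aygf,cqgoq] add [ypl,svco,wstdg] -> 11 lines: mps jbxrp jou cugva ypl svco wstdg dygex gtv atqjz mylcz
Hunk 4: at line 1 remove [jbxrp] add [gxyu] -> 11 lines: mps gxyu jou cugva ypl svco wstdg dygex gtv atqjz mylcz
Hunk 5: at line 3 remove [ypl,svco] add [lgqhe] -> 10 lines: mps gxyu jou cugva lgqhe wstdg dygex gtv atqjz mylcz
Hunk 6: at line 5 remove [wstdg] add [vhlj,bqgbm] -> 11 lines: mps gxyu jou cugva lgqhe vhlj bqgbm dygex gtv atqjz mylcz

Answer: mps
gxyu
jou
cugva
lgqhe
vhlj
bqgbm
dygex
gtv
atqjz
mylcz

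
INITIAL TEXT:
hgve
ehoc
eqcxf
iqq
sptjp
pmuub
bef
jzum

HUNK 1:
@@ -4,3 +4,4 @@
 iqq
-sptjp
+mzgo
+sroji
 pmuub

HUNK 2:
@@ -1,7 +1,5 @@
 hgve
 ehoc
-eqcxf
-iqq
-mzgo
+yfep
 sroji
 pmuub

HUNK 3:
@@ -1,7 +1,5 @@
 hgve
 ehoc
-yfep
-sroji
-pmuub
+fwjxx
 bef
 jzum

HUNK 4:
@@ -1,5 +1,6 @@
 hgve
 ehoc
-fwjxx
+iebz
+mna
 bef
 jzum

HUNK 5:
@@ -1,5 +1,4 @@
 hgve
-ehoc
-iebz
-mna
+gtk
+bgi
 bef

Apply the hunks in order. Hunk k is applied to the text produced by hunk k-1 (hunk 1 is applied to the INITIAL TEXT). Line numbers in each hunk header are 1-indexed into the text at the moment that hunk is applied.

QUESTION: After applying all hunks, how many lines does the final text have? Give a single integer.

Answer: 5

Derivation:
Hunk 1: at line 4 remove [sptjp] add [mzgo,sroji] -> 9 lines: hgve ehoc eqcxf iqq mzgo sroji pmuub bef jzum
Hunk 2: at line 1 remove [eqcxf,iqq,mzgo] add [yfep] -> 7 lines: hgve ehoc yfep sroji pmuub bef jzum
Hunk 3: at line 1 remove [yfep,sroji,pmuub] add [fwjxx] -> 5 lines: hgve ehoc fwjxx bef jzum
Hunk 4: at line 1 remove [fwjxx] add [iebz,mna] -> 6 lines: hgve ehoc iebz mna bef jzum
Hunk 5: at line 1 remove [ehoc,iebz,mna] add [gtk,bgi] -> 5 lines: hgve gtk bgi bef jzum
Final line count: 5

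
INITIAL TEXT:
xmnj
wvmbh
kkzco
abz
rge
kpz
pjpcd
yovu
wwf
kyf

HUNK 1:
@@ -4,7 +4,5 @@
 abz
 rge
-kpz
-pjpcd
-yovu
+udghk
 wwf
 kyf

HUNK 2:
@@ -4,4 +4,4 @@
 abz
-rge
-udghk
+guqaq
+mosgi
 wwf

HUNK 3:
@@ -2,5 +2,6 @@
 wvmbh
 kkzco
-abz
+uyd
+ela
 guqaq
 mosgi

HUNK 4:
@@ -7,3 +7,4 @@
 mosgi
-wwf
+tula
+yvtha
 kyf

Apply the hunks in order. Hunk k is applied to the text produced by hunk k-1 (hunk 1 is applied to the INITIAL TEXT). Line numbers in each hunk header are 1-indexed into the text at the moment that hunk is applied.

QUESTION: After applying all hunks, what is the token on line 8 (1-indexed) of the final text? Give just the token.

Hunk 1: at line 4 remove [kpz,pjpcd,yovu] add [udghk] -> 8 lines: xmnj wvmbh kkzco abz rge udghk wwf kyf
Hunk 2: at line 4 remove [rge,udghk] add [guqaq,mosgi] -> 8 lines: xmnj wvmbh kkzco abz guqaq mosgi wwf kyf
Hunk 3: at line 2 remove [abz] add [uyd,ela] -> 9 lines: xmnj wvmbh kkzco uyd ela guqaq mosgi wwf kyf
Hunk 4: at line 7 remove [wwf] add [tula,yvtha] -> 10 lines: xmnj wvmbh kkzco uyd ela guqaq mosgi tula yvtha kyf
Final line 8: tula

Answer: tula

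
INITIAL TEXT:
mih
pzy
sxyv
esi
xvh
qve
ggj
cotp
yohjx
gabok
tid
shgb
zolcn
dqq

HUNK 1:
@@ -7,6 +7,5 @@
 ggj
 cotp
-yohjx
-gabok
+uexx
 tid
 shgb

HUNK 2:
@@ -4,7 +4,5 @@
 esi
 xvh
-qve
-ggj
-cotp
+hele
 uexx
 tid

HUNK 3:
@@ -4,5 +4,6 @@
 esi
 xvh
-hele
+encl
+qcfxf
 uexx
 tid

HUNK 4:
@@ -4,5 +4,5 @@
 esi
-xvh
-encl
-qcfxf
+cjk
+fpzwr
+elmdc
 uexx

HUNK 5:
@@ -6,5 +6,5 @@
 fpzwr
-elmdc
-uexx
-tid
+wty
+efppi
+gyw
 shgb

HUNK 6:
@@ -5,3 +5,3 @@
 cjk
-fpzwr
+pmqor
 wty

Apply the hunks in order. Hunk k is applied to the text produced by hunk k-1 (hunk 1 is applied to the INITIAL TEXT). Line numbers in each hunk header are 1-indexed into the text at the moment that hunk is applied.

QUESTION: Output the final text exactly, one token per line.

Hunk 1: at line 7 remove [yohjx,gabok] add [uexx] -> 13 lines: mih pzy sxyv esi xvh qve ggj cotp uexx tid shgb zolcn dqq
Hunk 2: at line 4 remove [qve,ggj,cotp] add [hele] -> 11 lines: mih pzy sxyv esi xvh hele uexx tid shgb zolcn dqq
Hunk 3: at line 4 remove [hele] add [encl,qcfxf] -> 12 lines: mih pzy sxyv esi xvh encl qcfxf uexx tid shgb zolcn dqq
Hunk 4: at line 4 remove [xvh,encl,qcfxf] add [cjk,fpzwr,elmdc] -> 12 lines: mih pzy sxyv esi cjk fpzwr elmdc uexx tid shgb zolcn dqq
Hunk 5: at line 6 remove [elmdc,uexx,tid] add [wty,efppi,gyw] -> 12 lines: mih pzy sxyv esi cjk fpzwr wty efppi gyw shgb zolcn dqq
Hunk 6: at line 5 remove [fpzwr] add [pmqor] -> 12 lines: mih pzy sxyv esi cjk pmqor wty efppi gyw shgb zolcn dqq

Answer: mih
pzy
sxyv
esi
cjk
pmqor
wty
efppi
gyw
shgb
zolcn
dqq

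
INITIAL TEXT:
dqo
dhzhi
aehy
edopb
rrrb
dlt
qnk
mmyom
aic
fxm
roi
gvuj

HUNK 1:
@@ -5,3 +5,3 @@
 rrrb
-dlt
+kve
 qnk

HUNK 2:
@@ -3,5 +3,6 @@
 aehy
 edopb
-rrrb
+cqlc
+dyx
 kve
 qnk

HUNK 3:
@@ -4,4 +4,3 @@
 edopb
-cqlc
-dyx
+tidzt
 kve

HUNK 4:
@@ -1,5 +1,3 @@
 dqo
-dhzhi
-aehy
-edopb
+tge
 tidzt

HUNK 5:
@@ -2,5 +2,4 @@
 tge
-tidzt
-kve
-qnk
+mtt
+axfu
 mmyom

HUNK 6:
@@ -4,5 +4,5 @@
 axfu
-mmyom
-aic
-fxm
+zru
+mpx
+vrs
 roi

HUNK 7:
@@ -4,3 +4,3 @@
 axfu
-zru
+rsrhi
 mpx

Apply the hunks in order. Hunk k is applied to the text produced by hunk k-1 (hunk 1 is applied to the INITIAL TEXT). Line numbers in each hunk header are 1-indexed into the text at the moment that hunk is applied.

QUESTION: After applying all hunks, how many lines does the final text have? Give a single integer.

Answer: 9

Derivation:
Hunk 1: at line 5 remove [dlt] add [kve] -> 12 lines: dqo dhzhi aehy edopb rrrb kve qnk mmyom aic fxm roi gvuj
Hunk 2: at line 3 remove [rrrb] add [cqlc,dyx] -> 13 lines: dqo dhzhi aehy edopb cqlc dyx kve qnk mmyom aic fxm roi gvuj
Hunk 3: at line 4 remove [cqlc,dyx] add [tidzt] -> 12 lines: dqo dhzhi aehy edopb tidzt kve qnk mmyom aic fxm roi gvuj
Hunk 4: at line 1 remove [dhzhi,aehy,edopb] add [tge] -> 10 lines: dqo tge tidzt kve qnk mmyom aic fxm roi gvuj
Hunk 5: at line 2 remove [tidzt,kve,qnk] add [mtt,axfu] -> 9 lines: dqo tge mtt axfu mmyom aic fxm roi gvuj
Hunk 6: at line 4 remove [mmyom,aic,fxm] add [zru,mpx,vrs] -> 9 lines: dqo tge mtt axfu zru mpx vrs roi gvuj
Hunk 7: at line 4 remove [zru] add [rsrhi] -> 9 lines: dqo tge mtt axfu rsrhi mpx vrs roi gvuj
Final line count: 9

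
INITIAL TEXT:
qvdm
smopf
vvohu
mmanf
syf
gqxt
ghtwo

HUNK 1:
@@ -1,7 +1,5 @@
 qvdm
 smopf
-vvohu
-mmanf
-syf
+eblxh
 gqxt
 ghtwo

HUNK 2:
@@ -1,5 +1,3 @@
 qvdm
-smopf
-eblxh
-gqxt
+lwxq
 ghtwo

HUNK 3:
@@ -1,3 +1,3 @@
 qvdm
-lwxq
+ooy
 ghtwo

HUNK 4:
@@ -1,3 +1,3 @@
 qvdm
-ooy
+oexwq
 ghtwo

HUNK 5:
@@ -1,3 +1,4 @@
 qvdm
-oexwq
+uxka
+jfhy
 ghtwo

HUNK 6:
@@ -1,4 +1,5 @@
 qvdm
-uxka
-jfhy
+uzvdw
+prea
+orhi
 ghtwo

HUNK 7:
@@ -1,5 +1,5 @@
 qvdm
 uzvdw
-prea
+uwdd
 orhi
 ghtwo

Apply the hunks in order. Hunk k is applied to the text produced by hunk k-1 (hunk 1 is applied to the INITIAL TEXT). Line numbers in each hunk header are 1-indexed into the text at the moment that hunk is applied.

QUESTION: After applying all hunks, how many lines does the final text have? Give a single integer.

Answer: 5

Derivation:
Hunk 1: at line 1 remove [vvohu,mmanf,syf] add [eblxh] -> 5 lines: qvdm smopf eblxh gqxt ghtwo
Hunk 2: at line 1 remove [smopf,eblxh,gqxt] add [lwxq] -> 3 lines: qvdm lwxq ghtwo
Hunk 3: at line 1 remove [lwxq] add [ooy] -> 3 lines: qvdm ooy ghtwo
Hunk 4: at line 1 remove [ooy] add [oexwq] -> 3 lines: qvdm oexwq ghtwo
Hunk 5: at line 1 remove [oexwq] add [uxka,jfhy] -> 4 lines: qvdm uxka jfhy ghtwo
Hunk 6: at line 1 remove [uxka,jfhy] add [uzvdw,prea,orhi] -> 5 lines: qvdm uzvdw prea orhi ghtwo
Hunk 7: at line 1 remove [prea] add [uwdd] -> 5 lines: qvdm uzvdw uwdd orhi ghtwo
Final line count: 5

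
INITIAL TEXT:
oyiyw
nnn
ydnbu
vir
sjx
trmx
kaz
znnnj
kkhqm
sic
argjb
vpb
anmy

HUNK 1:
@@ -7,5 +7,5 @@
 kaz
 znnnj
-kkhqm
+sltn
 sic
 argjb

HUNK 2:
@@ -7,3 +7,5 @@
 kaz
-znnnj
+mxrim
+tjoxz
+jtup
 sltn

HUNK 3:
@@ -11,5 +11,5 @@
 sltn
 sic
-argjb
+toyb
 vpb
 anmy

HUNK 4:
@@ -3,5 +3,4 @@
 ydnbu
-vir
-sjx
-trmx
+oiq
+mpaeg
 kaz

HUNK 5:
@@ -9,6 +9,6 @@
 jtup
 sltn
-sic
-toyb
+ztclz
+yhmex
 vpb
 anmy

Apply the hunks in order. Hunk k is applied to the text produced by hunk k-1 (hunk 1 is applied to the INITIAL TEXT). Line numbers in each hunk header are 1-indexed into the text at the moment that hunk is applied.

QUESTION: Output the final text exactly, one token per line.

Answer: oyiyw
nnn
ydnbu
oiq
mpaeg
kaz
mxrim
tjoxz
jtup
sltn
ztclz
yhmex
vpb
anmy

Derivation:
Hunk 1: at line 7 remove [kkhqm] add [sltn] -> 13 lines: oyiyw nnn ydnbu vir sjx trmx kaz znnnj sltn sic argjb vpb anmy
Hunk 2: at line 7 remove [znnnj] add [mxrim,tjoxz,jtup] -> 15 lines: oyiyw nnn ydnbu vir sjx trmx kaz mxrim tjoxz jtup sltn sic argjb vpb anmy
Hunk 3: at line 11 remove [argjb] add [toyb] -> 15 lines: oyiyw nnn ydnbu vir sjx trmx kaz mxrim tjoxz jtup sltn sic toyb vpb anmy
Hunk 4: at line 3 remove [vir,sjx,trmx] add [oiq,mpaeg] -> 14 lines: oyiyw nnn ydnbu oiq mpaeg kaz mxrim tjoxz jtup sltn sic toyb vpb anmy
Hunk 5: at line 9 remove [sic,toyb] add [ztclz,yhmex] -> 14 lines: oyiyw nnn ydnbu oiq mpaeg kaz mxrim tjoxz jtup sltn ztclz yhmex vpb anmy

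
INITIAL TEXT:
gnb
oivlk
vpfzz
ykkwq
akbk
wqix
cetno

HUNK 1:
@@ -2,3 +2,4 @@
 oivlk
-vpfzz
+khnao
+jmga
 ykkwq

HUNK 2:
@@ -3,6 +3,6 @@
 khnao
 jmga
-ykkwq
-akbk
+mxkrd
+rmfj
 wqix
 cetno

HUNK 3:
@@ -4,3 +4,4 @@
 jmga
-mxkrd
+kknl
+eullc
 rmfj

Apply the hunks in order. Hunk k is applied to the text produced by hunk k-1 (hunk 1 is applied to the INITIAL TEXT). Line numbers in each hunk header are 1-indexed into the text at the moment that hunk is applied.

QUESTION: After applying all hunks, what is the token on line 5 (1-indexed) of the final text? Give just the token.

Hunk 1: at line 2 remove [vpfzz] add [khnao,jmga] -> 8 lines: gnb oivlk khnao jmga ykkwq akbk wqix cetno
Hunk 2: at line 3 remove [ykkwq,akbk] add [mxkrd,rmfj] -> 8 lines: gnb oivlk khnao jmga mxkrd rmfj wqix cetno
Hunk 3: at line 4 remove [mxkrd] add [kknl,eullc] -> 9 lines: gnb oivlk khnao jmga kknl eullc rmfj wqix cetno
Final line 5: kknl

Answer: kknl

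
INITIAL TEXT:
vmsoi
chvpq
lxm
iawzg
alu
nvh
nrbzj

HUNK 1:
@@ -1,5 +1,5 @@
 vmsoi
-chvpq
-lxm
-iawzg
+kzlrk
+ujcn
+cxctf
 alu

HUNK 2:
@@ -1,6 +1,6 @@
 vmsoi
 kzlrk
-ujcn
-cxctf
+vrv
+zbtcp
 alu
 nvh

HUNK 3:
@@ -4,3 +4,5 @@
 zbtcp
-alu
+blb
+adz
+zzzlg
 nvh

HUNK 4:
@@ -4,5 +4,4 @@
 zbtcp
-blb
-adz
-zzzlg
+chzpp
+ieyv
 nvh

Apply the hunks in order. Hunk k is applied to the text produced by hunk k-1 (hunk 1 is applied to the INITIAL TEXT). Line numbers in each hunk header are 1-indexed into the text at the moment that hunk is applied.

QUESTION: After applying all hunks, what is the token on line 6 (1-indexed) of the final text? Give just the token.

Answer: ieyv

Derivation:
Hunk 1: at line 1 remove [chvpq,lxm,iawzg] add [kzlrk,ujcn,cxctf] -> 7 lines: vmsoi kzlrk ujcn cxctf alu nvh nrbzj
Hunk 2: at line 1 remove [ujcn,cxctf] add [vrv,zbtcp] -> 7 lines: vmsoi kzlrk vrv zbtcp alu nvh nrbzj
Hunk 3: at line 4 remove [alu] add [blb,adz,zzzlg] -> 9 lines: vmsoi kzlrk vrv zbtcp blb adz zzzlg nvh nrbzj
Hunk 4: at line 4 remove [blb,adz,zzzlg] add [chzpp,ieyv] -> 8 lines: vmsoi kzlrk vrv zbtcp chzpp ieyv nvh nrbzj
Final line 6: ieyv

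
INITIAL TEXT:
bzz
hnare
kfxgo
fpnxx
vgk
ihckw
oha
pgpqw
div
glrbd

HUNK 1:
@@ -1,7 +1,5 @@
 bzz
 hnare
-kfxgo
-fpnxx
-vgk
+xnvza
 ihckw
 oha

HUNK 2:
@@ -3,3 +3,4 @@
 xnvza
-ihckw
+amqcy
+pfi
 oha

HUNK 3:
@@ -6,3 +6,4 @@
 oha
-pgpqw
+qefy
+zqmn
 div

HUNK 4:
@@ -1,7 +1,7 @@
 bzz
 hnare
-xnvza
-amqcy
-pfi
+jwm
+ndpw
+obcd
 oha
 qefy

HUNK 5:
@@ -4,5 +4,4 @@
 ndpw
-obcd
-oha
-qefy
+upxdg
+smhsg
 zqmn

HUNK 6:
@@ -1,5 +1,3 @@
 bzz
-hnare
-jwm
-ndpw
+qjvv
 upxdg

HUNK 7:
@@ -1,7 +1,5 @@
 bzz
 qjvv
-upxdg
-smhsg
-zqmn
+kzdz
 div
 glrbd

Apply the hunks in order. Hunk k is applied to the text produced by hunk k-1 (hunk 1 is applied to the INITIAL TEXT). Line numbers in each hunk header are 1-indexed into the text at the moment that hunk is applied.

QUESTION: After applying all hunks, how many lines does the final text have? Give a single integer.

Answer: 5

Derivation:
Hunk 1: at line 1 remove [kfxgo,fpnxx,vgk] add [xnvza] -> 8 lines: bzz hnare xnvza ihckw oha pgpqw div glrbd
Hunk 2: at line 3 remove [ihckw] add [amqcy,pfi] -> 9 lines: bzz hnare xnvza amqcy pfi oha pgpqw div glrbd
Hunk 3: at line 6 remove [pgpqw] add [qefy,zqmn] -> 10 lines: bzz hnare xnvza amqcy pfi oha qefy zqmn div glrbd
Hunk 4: at line 1 remove [xnvza,amqcy,pfi] add [jwm,ndpw,obcd] -> 10 lines: bzz hnare jwm ndpw obcd oha qefy zqmn div glrbd
Hunk 5: at line 4 remove [obcd,oha,qefy] add [upxdg,smhsg] -> 9 lines: bzz hnare jwm ndpw upxdg smhsg zqmn div glrbd
Hunk 6: at line 1 remove [hnare,jwm,ndpw] add [qjvv] -> 7 lines: bzz qjvv upxdg smhsg zqmn div glrbd
Hunk 7: at line 1 remove [upxdg,smhsg,zqmn] add [kzdz] -> 5 lines: bzz qjvv kzdz div glrbd
Final line count: 5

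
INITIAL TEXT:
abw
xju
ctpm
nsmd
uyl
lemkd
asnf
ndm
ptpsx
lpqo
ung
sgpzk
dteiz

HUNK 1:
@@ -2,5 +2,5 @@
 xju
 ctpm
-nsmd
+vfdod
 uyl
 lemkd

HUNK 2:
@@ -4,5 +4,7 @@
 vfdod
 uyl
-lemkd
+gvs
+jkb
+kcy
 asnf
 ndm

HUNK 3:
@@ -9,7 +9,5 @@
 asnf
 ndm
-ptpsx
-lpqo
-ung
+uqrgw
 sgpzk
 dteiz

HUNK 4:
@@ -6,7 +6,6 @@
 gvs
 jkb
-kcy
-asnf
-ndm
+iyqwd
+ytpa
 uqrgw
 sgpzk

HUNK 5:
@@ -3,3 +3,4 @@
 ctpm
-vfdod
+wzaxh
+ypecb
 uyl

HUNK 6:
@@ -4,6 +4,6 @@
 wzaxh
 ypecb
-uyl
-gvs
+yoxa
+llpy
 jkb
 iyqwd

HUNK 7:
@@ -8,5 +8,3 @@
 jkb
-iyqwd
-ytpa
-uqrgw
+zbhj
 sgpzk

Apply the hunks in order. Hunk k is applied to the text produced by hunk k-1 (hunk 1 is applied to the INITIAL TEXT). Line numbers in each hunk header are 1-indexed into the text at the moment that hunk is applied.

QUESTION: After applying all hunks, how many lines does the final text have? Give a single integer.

Hunk 1: at line 2 remove [nsmd] add [vfdod] -> 13 lines: abw xju ctpm vfdod uyl lemkd asnf ndm ptpsx lpqo ung sgpzk dteiz
Hunk 2: at line 4 remove [lemkd] add [gvs,jkb,kcy] -> 15 lines: abw xju ctpm vfdod uyl gvs jkb kcy asnf ndm ptpsx lpqo ung sgpzk dteiz
Hunk 3: at line 9 remove [ptpsx,lpqo,ung] add [uqrgw] -> 13 lines: abw xju ctpm vfdod uyl gvs jkb kcy asnf ndm uqrgw sgpzk dteiz
Hunk 4: at line 6 remove [kcy,asnf,ndm] add [iyqwd,ytpa] -> 12 lines: abw xju ctpm vfdod uyl gvs jkb iyqwd ytpa uqrgw sgpzk dteiz
Hunk 5: at line 3 remove [vfdod] add [wzaxh,ypecb] -> 13 lines: abw xju ctpm wzaxh ypecb uyl gvs jkb iyqwd ytpa uqrgw sgpzk dteiz
Hunk 6: at line 4 remove [uyl,gvs] add [yoxa,llpy] -> 13 lines: abw xju ctpm wzaxh ypecb yoxa llpy jkb iyqwd ytpa uqrgw sgpzk dteiz
Hunk 7: at line 8 remove [iyqwd,ytpa,uqrgw] add [zbhj] -> 11 lines: abw xju ctpm wzaxh ypecb yoxa llpy jkb zbhj sgpzk dteiz
Final line count: 11

Answer: 11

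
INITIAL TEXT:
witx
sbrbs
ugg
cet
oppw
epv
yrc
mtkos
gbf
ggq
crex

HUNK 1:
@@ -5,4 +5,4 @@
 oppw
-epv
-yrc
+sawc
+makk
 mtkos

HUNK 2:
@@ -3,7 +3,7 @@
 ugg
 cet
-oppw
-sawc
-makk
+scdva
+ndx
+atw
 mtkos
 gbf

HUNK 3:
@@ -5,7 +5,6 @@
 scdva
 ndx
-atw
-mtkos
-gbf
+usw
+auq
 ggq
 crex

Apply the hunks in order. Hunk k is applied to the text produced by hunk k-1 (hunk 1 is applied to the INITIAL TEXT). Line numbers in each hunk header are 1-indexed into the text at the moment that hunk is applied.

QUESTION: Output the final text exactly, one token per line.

Answer: witx
sbrbs
ugg
cet
scdva
ndx
usw
auq
ggq
crex

Derivation:
Hunk 1: at line 5 remove [epv,yrc] add [sawc,makk] -> 11 lines: witx sbrbs ugg cet oppw sawc makk mtkos gbf ggq crex
Hunk 2: at line 3 remove [oppw,sawc,makk] add [scdva,ndx,atw] -> 11 lines: witx sbrbs ugg cet scdva ndx atw mtkos gbf ggq crex
Hunk 3: at line 5 remove [atw,mtkos,gbf] add [usw,auq] -> 10 lines: witx sbrbs ugg cet scdva ndx usw auq ggq crex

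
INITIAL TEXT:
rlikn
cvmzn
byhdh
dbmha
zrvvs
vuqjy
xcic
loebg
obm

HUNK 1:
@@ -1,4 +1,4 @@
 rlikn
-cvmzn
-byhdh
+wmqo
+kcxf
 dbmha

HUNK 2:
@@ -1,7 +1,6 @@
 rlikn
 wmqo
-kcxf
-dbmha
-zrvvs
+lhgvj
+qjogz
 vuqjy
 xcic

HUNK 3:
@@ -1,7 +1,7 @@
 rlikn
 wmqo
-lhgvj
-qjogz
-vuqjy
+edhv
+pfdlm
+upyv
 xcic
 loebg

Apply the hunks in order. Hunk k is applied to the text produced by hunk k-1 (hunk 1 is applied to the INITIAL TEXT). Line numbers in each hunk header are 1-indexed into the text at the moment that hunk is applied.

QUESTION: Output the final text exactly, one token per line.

Hunk 1: at line 1 remove [cvmzn,byhdh] add [wmqo,kcxf] -> 9 lines: rlikn wmqo kcxf dbmha zrvvs vuqjy xcic loebg obm
Hunk 2: at line 1 remove [kcxf,dbmha,zrvvs] add [lhgvj,qjogz] -> 8 lines: rlikn wmqo lhgvj qjogz vuqjy xcic loebg obm
Hunk 3: at line 1 remove [lhgvj,qjogz,vuqjy] add [edhv,pfdlm,upyv] -> 8 lines: rlikn wmqo edhv pfdlm upyv xcic loebg obm

Answer: rlikn
wmqo
edhv
pfdlm
upyv
xcic
loebg
obm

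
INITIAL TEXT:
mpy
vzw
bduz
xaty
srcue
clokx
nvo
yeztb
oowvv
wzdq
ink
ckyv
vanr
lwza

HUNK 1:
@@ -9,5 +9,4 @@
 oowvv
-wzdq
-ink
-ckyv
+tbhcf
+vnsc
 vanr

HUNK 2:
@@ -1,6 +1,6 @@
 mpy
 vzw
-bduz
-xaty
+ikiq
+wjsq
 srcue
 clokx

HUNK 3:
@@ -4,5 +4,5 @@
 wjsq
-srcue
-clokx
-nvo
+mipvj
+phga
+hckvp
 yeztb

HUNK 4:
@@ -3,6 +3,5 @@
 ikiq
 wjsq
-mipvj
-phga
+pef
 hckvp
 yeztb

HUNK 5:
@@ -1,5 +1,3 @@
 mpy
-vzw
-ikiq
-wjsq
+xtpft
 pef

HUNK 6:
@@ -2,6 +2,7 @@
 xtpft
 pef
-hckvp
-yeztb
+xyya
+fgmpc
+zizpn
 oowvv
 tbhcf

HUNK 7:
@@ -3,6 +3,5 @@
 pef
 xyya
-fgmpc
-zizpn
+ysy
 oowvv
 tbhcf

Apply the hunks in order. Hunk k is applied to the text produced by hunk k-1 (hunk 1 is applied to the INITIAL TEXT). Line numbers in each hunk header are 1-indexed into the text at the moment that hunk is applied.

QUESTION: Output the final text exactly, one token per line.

Answer: mpy
xtpft
pef
xyya
ysy
oowvv
tbhcf
vnsc
vanr
lwza

Derivation:
Hunk 1: at line 9 remove [wzdq,ink,ckyv] add [tbhcf,vnsc] -> 13 lines: mpy vzw bduz xaty srcue clokx nvo yeztb oowvv tbhcf vnsc vanr lwza
Hunk 2: at line 1 remove [bduz,xaty] add [ikiq,wjsq] -> 13 lines: mpy vzw ikiq wjsq srcue clokx nvo yeztb oowvv tbhcf vnsc vanr lwza
Hunk 3: at line 4 remove [srcue,clokx,nvo] add [mipvj,phga,hckvp] -> 13 lines: mpy vzw ikiq wjsq mipvj phga hckvp yeztb oowvv tbhcf vnsc vanr lwza
Hunk 4: at line 3 remove [mipvj,phga] add [pef] -> 12 lines: mpy vzw ikiq wjsq pef hckvp yeztb oowvv tbhcf vnsc vanr lwza
Hunk 5: at line 1 remove [vzw,ikiq,wjsq] add [xtpft] -> 10 lines: mpy xtpft pef hckvp yeztb oowvv tbhcf vnsc vanr lwza
Hunk 6: at line 2 remove [hckvp,yeztb] add [xyya,fgmpc,zizpn] -> 11 lines: mpy xtpft pef xyya fgmpc zizpn oowvv tbhcf vnsc vanr lwza
Hunk 7: at line 3 remove [fgmpc,zizpn] add [ysy] -> 10 lines: mpy xtpft pef xyya ysy oowvv tbhcf vnsc vanr lwza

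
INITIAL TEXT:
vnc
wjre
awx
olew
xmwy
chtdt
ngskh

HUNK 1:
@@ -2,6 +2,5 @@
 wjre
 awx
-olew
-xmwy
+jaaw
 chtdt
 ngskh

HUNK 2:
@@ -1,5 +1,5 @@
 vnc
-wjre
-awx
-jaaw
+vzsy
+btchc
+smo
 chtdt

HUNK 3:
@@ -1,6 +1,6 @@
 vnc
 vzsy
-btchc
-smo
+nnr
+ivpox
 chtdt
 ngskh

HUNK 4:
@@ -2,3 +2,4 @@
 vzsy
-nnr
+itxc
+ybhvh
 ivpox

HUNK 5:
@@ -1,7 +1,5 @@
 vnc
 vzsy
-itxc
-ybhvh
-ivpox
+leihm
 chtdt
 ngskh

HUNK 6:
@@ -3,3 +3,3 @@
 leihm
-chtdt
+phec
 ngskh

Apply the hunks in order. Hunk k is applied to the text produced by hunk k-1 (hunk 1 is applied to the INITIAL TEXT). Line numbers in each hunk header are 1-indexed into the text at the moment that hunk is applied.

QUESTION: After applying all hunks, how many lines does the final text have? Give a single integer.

Answer: 5

Derivation:
Hunk 1: at line 2 remove [olew,xmwy] add [jaaw] -> 6 lines: vnc wjre awx jaaw chtdt ngskh
Hunk 2: at line 1 remove [wjre,awx,jaaw] add [vzsy,btchc,smo] -> 6 lines: vnc vzsy btchc smo chtdt ngskh
Hunk 3: at line 1 remove [btchc,smo] add [nnr,ivpox] -> 6 lines: vnc vzsy nnr ivpox chtdt ngskh
Hunk 4: at line 2 remove [nnr] add [itxc,ybhvh] -> 7 lines: vnc vzsy itxc ybhvh ivpox chtdt ngskh
Hunk 5: at line 1 remove [itxc,ybhvh,ivpox] add [leihm] -> 5 lines: vnc vzsy leihm chtdt ngskh
Hunk 6: at line 3 remove [chtdt] add [phec] -> 5 lines: vnc vzsy leihm phec ngskh
Final line count: 5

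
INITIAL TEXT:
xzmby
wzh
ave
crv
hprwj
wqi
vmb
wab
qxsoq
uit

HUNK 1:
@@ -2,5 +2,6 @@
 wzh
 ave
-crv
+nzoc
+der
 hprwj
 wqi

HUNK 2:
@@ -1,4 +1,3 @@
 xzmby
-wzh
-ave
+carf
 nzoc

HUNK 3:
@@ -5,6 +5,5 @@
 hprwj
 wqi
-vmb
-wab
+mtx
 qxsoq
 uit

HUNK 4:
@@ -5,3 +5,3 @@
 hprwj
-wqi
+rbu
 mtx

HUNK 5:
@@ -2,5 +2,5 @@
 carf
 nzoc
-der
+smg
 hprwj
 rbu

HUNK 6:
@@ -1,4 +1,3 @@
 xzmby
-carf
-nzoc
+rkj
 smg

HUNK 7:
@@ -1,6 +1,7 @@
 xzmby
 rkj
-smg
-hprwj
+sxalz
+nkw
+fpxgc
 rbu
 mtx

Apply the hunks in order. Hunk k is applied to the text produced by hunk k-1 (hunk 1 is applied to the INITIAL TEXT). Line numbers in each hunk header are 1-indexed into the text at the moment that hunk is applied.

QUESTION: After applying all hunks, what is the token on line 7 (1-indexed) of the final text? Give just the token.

Hunk 1: at line 2 remove [crv] add [nzoc,der] -> 11 lines: xzmby wzh ave nzoc der hprwj wqi vmb wab qxsoq uit
Hunk 2: at line 1 remove [wzh,ave] add [carf] -> 10 lines: xzmby carf nzoc der hprwj wqi vmb wab qxsoq uit
Hunk 3: at line 5 remove [vmb,wab] add [mtx] -> 9 lines: xzmby carf nzoc der hprwj wqi mtx qxsoq uit
Hunk 4: at line 5 remove [wqi] add [rbu] -> 9 lines: xzmby carf nzoc der hprwj rbu mtx qxsoq uit
Hunk 5: at line 2 remove [der] add [smg] -> 9 lines: xzmby carf nzoc smg hprwj rbu mtx qxsoq uit
Hunk 6: at line 1 remove [carf,nzoc] add [rkj] -> 8 lines: xzmby rkj smg hprwj rbu mtx qxsoq uit
Hunk 7: at line 1 remove [smg,hprwj] add [sxalz,nkw,fpxgc] -> 9 lines: xzmby rkj sxalz nkw fpxgc rbu mtx qxsoq uit
Final line 7: mtx

Answer: mtx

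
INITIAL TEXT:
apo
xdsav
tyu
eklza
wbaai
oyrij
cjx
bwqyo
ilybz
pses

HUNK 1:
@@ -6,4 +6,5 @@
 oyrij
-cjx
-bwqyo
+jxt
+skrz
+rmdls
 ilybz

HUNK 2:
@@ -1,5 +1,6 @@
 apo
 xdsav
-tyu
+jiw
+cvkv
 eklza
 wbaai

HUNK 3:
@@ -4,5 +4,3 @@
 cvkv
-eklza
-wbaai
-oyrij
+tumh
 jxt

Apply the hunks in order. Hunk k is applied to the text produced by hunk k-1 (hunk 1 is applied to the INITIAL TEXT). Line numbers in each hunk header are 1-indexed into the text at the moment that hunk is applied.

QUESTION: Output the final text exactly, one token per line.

Hunk 1: at line 6 remove [cjx,bwqyo] add [jxt,skrz,rmdls] -> 11 lines: apo xdsav tyu eklza wbaai oyrij jxt skrz rmdls ilybz pses
Hunk 2: at line 1 remove [tyu] add [jiw,cvkv] -> 12 lines: apo xdsav jiw cvkv eklza wbaai oyrij jxt skrz rmdls ilybz pses
Hunk 3: at line 4 remove [eklza,wbaai,oyrij] add [tumh] -> 10 lines: apo xdsav jiw cvkv tumh jxt skrz rmdls ilybz pses

Answer: apo
xdsav
jiw
cvkv
tumh
jxt
skrz
rmdls
ilybz
pses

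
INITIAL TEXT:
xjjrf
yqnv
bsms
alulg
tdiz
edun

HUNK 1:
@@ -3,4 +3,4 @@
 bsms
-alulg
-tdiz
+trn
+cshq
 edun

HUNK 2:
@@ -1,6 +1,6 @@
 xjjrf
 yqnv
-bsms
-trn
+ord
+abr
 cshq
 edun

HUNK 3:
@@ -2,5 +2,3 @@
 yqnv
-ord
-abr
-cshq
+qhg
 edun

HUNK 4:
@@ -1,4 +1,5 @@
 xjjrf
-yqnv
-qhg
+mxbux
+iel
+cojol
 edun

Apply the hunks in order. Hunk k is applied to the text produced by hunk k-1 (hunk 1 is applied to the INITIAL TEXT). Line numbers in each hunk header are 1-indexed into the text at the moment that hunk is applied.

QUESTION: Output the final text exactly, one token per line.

Hunk 1: at line 3 remove [alulg,tdiz] add [trn,cshq] -> 6 lines: xjjrf yqnv bsms trn cshq edun
Hunk 2: at line 1 remove [bsms,trn] add [ord,abr] -> 6 lines: xjjrf yqnv ord abr cshq edun
Hunk 3: at line 2 remove [ord,abr,cshq] add [qhg] -> 4 lines: xjjrf yqnv qhg edun
Hunk 4: at line 1 remove [yqnv,qhg] add [mxbux,iel,cojol] -> 5 lines: xjjrf mxbux iel cojol edun

Answer: xjjrf
mxbux
iel
cojol
edun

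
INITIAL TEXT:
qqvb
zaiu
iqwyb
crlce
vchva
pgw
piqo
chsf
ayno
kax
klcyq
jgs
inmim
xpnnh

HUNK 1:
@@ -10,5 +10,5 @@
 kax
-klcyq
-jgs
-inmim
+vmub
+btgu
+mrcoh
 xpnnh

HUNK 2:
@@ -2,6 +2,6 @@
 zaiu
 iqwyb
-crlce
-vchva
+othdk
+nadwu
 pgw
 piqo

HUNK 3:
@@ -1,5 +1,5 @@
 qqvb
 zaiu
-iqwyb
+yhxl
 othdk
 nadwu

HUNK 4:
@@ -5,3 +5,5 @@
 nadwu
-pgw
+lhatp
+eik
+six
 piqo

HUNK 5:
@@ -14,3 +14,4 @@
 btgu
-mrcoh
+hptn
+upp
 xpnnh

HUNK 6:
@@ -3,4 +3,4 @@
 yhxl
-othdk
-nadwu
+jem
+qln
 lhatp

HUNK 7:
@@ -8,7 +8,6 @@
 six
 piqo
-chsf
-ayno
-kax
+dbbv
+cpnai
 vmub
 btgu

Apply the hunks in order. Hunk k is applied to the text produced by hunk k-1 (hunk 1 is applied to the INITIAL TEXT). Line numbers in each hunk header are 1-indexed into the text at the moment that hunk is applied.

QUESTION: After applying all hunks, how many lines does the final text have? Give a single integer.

Hunk 1: at line 10 remove [klcyq,jgs,inmim] add [vmub,btgu,mrcoh] -> 14 lines: qqvb zaiu iqwyb crlce vchva pgw piqo chsf ayno kax vmub btgu mrcoh xpnnh
Hunk 2: at line 2 remove [crlce,vchva] add [othdk,nadwu] -> 14 lines: qqvb zaiu iqwyb othdk nadwu pgw piqo chsf ayno kax vmub btgu mrcoh xpnnh
Hunk 3: at line 1 remove [iqwyb] add [yhxl] -> 14 lines: qqvb zaiu yhxl othdk nadwu pgw piqo chsf ayno kax vmub btgu mrcoh xpnnh
Hunk 4: at line 5 remove [pgw] add [lhatp,eik,six] -> 16 lines: qqvb zaiu yhxl othdk nadwu lhatp eik six piqo chsf ayno kax vmub btgu mrcoh xpnnh
Hunk 5: at line 14 remove [mrcoh] add [hptn,upp] -> 17 lines: qqvb zaiu yhxl othdk nadwu lhatp eik six piqo chsf ayno kax vmub btgu hptn upp xpnnh
Hunk 6: at line 3 remove [othdk,nadwu] add [jem,qln] -> 17 lines: qqvb zaiu yhxl jem qln lhatp eik six piqo chsf ayno kax vmub btgu hptn upp xpnnh
Hunk 7: at line 8 remove [chsf,ayno,kax] add [dbbv,cpnai] -> 16 lines: qqvb zaiu yhxl jem qln lhatp eik six piqo dbbv cpnai vmub btgu hptn upp xpnnh
Final line count: 16

Answer: 16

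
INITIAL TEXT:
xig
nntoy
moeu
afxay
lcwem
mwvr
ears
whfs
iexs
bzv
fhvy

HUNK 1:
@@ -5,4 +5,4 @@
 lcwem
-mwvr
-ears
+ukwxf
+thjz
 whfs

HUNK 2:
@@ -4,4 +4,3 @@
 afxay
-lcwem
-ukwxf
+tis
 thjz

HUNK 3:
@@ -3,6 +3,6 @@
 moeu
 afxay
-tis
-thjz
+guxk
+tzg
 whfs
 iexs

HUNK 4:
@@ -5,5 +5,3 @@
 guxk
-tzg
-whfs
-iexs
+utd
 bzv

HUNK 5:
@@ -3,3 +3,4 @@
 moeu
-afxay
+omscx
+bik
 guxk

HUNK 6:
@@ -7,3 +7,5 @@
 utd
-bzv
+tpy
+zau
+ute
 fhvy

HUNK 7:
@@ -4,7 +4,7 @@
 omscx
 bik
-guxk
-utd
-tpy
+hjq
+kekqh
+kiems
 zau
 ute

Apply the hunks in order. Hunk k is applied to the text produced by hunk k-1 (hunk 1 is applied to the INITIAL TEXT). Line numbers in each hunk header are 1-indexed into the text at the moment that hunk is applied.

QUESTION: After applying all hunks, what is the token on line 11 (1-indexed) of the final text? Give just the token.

Answer: fhvy

Derivation:
Hunk 1: at line 5 remove [mwvr,ears] add [ukwxf,thjz] -> 11 lines: xig nntoy moeu afxay lcwem ukwxf thjz whfs iexs bzv fhvy
Hunk 2: at line 4 remove [lcwem,ukwxf] add [tis] -> 10 lines: xig nntoy moeu afxay tis thjz whfs iexs bzv fhvy
Hunk 3: at line 3 remove [tis,thjz] add [guxk,tzg] -> 10 lines: xig nntoy moeu afxay guxk tzg whfs iexs bzv fhvy
Hunk 4: at line 5 remove [tzg,whfs,iexs] add [utd] -> 8 lines: xig nntoy moeu afxay guxk utd bzv fhvy
Hunk 5: at line 3 remove [afxay] add [omscx,bik] -> 9 lines: xig nntoy moeu omscx bik guxk utd bzv fhvy
Hunk 6: at line 7 remove [bzv] add [tpy,zau,ute] -> 11 lines: xig nntoy moeu omscx bik guxk utd tpy zau ute fhvy
Hunk 7: at line 4 remove [guxk,utd,tpy] add [hjq,kekqh,kiems] -> 11 lines: xig nntoy moeu omscx bik hjq kekqh kiems zau ute fhvy
Final line 11: fhvy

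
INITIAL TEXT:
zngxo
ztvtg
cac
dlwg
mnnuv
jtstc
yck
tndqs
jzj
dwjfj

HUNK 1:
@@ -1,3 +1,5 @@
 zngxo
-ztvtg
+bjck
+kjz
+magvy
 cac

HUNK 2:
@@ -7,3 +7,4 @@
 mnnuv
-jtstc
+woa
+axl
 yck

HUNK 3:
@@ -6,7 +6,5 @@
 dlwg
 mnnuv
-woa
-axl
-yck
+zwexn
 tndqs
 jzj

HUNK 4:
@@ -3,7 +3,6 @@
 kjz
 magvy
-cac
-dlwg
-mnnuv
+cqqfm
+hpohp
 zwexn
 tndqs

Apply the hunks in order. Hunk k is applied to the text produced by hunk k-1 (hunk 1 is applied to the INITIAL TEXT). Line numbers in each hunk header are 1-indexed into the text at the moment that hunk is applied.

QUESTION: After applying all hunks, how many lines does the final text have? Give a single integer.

Hunk 1: at line 1 remove [ztvtg] add [bjck,kjz,magvy] -> 12 lines: zngxo bjck kjz magvy cac dlwg mnnuv jtstc yck tndqs jzj dwjfj
Hunk 2: at line 7 remove [jtstc] add [woa,axl] -> 13 lines: zngxo bjck kjz magvy cac dlwg mnnuv woa axl yck tndqs jzj dwjfj
Hunk 3: at line 6 remove [woa,axl,yck] add [zwexn] -> 11 lines: zngxo bjck kjz magvy cac dlwg mnnuv zwexn tndqs jzj dwjfj
Hunk 4: at line 3 remove [cac,dlwg,mnnuv] add [cqqfm,hpohp] -> 10 lines: zngxo bjck kjz magvy cqqfm hpohp zwexn tndqs jzj dwjfj
Final line count: 10

Answer: 10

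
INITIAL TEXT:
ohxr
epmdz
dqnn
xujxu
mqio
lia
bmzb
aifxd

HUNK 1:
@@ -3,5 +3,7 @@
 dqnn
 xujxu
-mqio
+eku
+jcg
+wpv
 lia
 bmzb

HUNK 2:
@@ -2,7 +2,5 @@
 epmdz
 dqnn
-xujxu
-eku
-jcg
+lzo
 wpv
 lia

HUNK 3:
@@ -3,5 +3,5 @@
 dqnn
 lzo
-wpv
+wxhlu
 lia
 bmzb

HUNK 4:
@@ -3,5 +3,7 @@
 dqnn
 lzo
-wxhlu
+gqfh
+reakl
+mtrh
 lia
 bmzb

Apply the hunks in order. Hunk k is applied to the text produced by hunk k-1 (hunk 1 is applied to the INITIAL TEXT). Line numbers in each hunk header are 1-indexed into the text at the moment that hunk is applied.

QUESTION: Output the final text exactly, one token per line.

Answer: ohxr
epmdz
dqnn
lzo
gqfh
reakl
mtrh
lia
bmzb
aifxd

Derivation:
Hunk 1: at line 3 remove [mqio] add [eku,jcg,wpv] -> 10 lines: ohxr epmdz dqnn xujxu eku jcg wpv lia bmzb aifxd
Hunk 2: at line 2 remove [xujxu,eku,jcg] add [lzo] -> 8 lines: ohxr epmdz dqnn lzo wpv lia bmzb aifxd
Hunk 3: at line 3 remove [wpv] add [wxhlu] -> 8 lines: ohxr epmdz dqnn lzo wxhlu lia bmzb aifxd
Hunk 4: at line 3 remove [wxhlu] add [gqfh,reakl,mtrh] -> 10 lines: ohxr epmdz dqnn lzo gqfh reakl mtrh lia bmzb aifxd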